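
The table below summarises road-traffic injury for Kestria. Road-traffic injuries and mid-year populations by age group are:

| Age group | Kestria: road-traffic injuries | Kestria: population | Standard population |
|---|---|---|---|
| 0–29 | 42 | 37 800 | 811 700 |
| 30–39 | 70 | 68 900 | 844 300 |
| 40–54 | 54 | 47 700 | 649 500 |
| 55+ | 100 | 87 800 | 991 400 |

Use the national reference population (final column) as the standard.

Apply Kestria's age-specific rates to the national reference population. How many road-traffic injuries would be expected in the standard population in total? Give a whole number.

3624

Age-specific rates per 100 000 for Kestria: 111.11, 101.60, 113.21, 113.90.
Expected road-traffic injuries = Σ (standard pop × age-specific rate ÷ 100 000)
= 811 700×111.11/100 000 + 844 300×101.60/100 000 + 649 500×113.21/100 000 + 991 400×113.90/100 000
= 901.89 + 857.78 + 735.28 + 1129.16 = 3624.11.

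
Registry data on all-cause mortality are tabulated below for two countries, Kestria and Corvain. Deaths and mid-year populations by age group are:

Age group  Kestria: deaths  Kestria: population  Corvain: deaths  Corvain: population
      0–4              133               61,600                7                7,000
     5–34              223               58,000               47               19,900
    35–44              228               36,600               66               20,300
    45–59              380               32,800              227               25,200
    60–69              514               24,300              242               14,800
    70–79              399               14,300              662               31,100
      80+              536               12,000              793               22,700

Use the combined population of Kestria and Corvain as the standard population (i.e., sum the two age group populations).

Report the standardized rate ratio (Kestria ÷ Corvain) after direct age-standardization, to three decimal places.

1.355

Age-specific rates per 1,000 for Kestria: 2.159, 3.845, 6.230, 11.585, 21.152, 27.902, 44.667.
For Corvain: 1.000, 2.362, 3.251, 9.008, 16.351, 21.286, 34.934.
Combined standard total = 380,600; weights = 0.1802, 0.2047, 0.1495, 0.1524, 0.1027, 0.1193, 0.0912.
Kestria: 0.1802×2.159 + 0.2047×3.845 + 0.1495×6.230 + 0.1524×11.585 + 0.1027×21.152 + 0.1193×27.902 + 0.0912×44.667 = 13.4466 per 1,000.
Corvain: 0.1802×1.000 + 0.2047×2.362 + 0.1495×3.251 + 0.1524×9.008 + 0.1027×16.351 + 0.1193×21.286 + 0.0912×34.934 = 9.9264 per 1,000.
Ratio = 13.4466 ÷ 9.9264 = 1.35463.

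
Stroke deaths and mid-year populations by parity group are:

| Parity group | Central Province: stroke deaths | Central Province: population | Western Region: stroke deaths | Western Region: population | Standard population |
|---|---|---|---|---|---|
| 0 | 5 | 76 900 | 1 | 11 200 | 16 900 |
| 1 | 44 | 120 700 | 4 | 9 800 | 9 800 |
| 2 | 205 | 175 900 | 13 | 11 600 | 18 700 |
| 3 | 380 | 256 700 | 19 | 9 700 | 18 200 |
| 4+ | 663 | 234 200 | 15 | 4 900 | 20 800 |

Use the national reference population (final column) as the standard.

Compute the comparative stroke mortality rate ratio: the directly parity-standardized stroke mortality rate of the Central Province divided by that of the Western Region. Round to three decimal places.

Parity-specific rates per 100 000 for the Central Province: 6.50, 36.45, 116.54, 148.03, 283.09.
For the Western Region: 8.93, 40.82, 112.07, 195.88, 306.12.
Standard total = 84 400; weights = 0.2002, 0.1161, 0.2216, 0.2156, 0.2464.
The Central Province: 0.2002×6.50 + 0.1161×36.45 + 0.2216×116.54 + 0.2156×148.03 + 0.2464×283.09 = 133.0449 per 100 000.
The Western Region: 0.2002×8.93 + 0.1161×40.82 + 0.2216×112.07 + 0.2156×195.88 + 0.2464×306.12 = 149.0388 per 100 000.
Ratio = 133.0449 ÷ 149.0388 = 0.89269.

0.893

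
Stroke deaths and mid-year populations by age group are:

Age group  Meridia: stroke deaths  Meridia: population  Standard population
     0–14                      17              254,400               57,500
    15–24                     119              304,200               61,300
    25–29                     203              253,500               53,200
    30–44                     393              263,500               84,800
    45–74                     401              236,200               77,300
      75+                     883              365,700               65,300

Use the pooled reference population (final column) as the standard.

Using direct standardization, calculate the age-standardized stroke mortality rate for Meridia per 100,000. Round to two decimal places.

Age-specific rates per 100,000 for Meridia: 6.68, 39.12, 80.08, 149.15, 169.77, 241.45.
Standard total = 399,400; weights = 0.1440, 0.1535, 0.1332, 0.2123, 0.1935, 0.1635.
Standardized rate: 0.1440×6.68 + 0.1535×39.12 + 0.1332×80.08 + 0.2123×149.15 + 0.1935×169.77 + 0.1635×241.45 = 121.6333 per 100,000.

121.63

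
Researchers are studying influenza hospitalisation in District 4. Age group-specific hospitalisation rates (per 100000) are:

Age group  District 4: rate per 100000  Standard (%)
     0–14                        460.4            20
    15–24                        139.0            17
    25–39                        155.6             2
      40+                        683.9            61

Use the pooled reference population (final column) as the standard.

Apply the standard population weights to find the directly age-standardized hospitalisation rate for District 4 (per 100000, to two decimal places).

536.00

Standard weights: 0.20, 0.17, 0.02, 0.61.
Standardized rate: 0.2000×460.4 + 0.1700×139.0 + 0.0200×155.6 + 0.6100×683.9 = 536.0010 per 100000.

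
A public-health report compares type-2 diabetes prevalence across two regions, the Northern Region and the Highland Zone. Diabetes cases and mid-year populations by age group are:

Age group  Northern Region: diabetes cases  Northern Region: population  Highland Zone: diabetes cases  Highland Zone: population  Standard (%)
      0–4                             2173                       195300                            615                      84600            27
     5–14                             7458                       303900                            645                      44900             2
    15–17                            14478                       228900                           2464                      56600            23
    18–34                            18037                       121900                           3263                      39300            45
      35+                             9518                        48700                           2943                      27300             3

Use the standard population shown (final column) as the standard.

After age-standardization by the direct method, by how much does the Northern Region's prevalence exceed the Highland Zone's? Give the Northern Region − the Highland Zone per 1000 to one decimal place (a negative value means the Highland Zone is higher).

Age-specific rates per 1000 for the Northern Region: 11.126, 24.541, 63.250, 147.966, 195.441.
For the Highland Zone: 7.270, 14.365, 43.534, 83.028, 107.802.
Standard weights: 0.27, 0.02, 0.23, 0.45, 0.03.
The Northern Region: 0.2700×11.126 + 0.0200×24.541 + 0.2300×63.250 + 0.4500×147.966 + 0.0300×195.441 = 90.4903 per 1000.
The Highland Zone: 0.2700×7.270 + 0.0200×14.365 + 0.2300×43.534 + 0.4500×83.028 + 0.0300×107.802 = 52.8595 per 1000.
Difference = 90.4903 − 52.8595 = 37.6308.

37.6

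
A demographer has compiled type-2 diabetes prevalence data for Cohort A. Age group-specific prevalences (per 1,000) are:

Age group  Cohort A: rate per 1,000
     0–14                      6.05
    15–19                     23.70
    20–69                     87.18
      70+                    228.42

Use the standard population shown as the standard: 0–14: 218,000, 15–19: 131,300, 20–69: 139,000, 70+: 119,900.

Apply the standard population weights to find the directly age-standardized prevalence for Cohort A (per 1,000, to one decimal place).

72.2

Standard total = 608,200; weights = 0.3584, 0.2159, 0.2285, 0.1971.
Standardized rate: 0.3584×6.05 + 0.2159×23.70 + 0.2285×87.18 + 0.1971×228.42 = 72.2399 per 1,000.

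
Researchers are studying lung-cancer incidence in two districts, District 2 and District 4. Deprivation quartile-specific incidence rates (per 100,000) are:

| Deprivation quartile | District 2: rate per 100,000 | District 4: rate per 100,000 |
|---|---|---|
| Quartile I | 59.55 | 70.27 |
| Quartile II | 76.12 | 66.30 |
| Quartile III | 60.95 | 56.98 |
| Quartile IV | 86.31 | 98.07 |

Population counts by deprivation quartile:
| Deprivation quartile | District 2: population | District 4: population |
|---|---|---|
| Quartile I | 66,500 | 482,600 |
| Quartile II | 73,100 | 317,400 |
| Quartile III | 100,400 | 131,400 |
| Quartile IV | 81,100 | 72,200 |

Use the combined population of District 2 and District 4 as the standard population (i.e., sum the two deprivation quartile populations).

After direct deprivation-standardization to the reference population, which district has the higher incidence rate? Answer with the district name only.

District 4

Combined standard total = 1,324,700; weights = 0.4145, 0.2948, 0.1750, 0.1157.
District 2: 0.4145×59.55 + 0.2948×76.12 + 0.1750×60.95 + 0.1157×86.31 = 67.7763 per 100,000.
District 4: 0.4145×70.27 + 0.2948×66.30 + 0.1750×56.98 + 0.1157×98.07 = 69.9913 per 100,000.
The crude rates (70.52 vs 69.27) would put District 2 higher, but that reflects its deprivation composition; once standardized to a common deprivation structure, District 4 has the higher underlying rate.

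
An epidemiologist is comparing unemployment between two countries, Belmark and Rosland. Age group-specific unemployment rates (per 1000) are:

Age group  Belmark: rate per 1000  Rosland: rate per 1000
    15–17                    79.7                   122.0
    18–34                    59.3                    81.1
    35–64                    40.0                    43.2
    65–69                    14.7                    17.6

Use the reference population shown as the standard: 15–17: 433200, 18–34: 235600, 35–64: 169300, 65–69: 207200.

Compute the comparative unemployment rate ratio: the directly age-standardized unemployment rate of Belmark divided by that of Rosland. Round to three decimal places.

Standard total = 1045300; weights = 0.4144, 0.2254, 0.1620, 0.1982.
Belmark: 0.4144×79.7 + 0.2254×59.3 + 0.1620×40.0 + 0.1982×14.7 = 55.7878 per 1000.
Rosland: 0.4144×122.0 + 0.2254×81.1 + 0.1620×43.2 + 0.1982×17.6 = 79.3246 per 1000.
Ratio = 55.7878 ÷ 79.3246 = 0.70328.

0.703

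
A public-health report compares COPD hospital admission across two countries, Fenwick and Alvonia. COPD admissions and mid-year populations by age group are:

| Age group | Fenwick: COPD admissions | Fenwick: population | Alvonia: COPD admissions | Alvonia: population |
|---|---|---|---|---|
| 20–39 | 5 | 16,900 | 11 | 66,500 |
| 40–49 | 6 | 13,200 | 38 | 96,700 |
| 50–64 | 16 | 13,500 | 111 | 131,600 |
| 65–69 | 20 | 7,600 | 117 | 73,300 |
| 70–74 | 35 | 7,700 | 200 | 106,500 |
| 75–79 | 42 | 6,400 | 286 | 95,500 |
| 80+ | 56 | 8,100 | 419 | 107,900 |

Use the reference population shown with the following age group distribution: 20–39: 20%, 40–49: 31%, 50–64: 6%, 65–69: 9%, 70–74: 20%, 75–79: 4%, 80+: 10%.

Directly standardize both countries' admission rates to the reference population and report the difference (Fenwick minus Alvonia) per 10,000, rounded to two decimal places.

11.38

Age-specific rates per 10,000 for Fenwick: 2.96, 4.55, 11.85, 26.32, 45.45, 65.62, 69.14.
For Alvonia: 1.65, 3.93, 8.43, 15.96, 18.78, 29.95, 38.83.
Standard weights: 0.20, 0.31, 0.06, 0.09, 0.20, 0.04, 0.10.
Fenwick: 0.2000×2.96 + 0.3100×4.55 + 0.0600×11.85 + 0.0900×26.32 + 0.2000×45.45 + 0.0400×65.62 + 0.1000×69.14 = 23.7098 per 10,000.
Alvonia: 0.2000×1.65 + 0.3100×3.93 + 0.0600×8.43 + 0.0900×15.96 + 0.2000×18.78 + 0.0400×29.95 + 0.1000×38.83 = 12.3287 per 10,000.
Difference = 23.7098 − 12.3287 = 11.3812.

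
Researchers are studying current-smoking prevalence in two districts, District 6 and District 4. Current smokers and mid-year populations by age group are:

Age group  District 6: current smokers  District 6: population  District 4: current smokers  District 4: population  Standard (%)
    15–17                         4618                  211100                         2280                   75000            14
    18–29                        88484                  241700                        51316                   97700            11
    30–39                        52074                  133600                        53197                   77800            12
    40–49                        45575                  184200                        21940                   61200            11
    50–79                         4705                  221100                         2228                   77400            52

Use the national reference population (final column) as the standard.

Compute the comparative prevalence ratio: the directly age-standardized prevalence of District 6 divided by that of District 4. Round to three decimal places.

Age-specific rates per 1000 for District 6: 21.876, 366.090, 389.775, 247.421, 21.280.
For District 4: 30.400, 525.241, 683.766, 358.497, 28.786.
Standard weights: 0.14, 0.11, 0.12, 0.11, 0.52.
District 6: 0.1400×21.876 + 0.1100×366.090 + 0.1200×389.775 + 0.1100×247.421 + 0.5200×21.280 = 128.3875 per 1000.
District 4: 0.1400×30.400 + 0.1100×525.241 + 0.1200×683.766 + 0.1100×358.497 + 0.5200×28.786 = 198.4875 per 1000.
Ratio = 128.3875 ÷ 198.4875 = 0.64683.

0.647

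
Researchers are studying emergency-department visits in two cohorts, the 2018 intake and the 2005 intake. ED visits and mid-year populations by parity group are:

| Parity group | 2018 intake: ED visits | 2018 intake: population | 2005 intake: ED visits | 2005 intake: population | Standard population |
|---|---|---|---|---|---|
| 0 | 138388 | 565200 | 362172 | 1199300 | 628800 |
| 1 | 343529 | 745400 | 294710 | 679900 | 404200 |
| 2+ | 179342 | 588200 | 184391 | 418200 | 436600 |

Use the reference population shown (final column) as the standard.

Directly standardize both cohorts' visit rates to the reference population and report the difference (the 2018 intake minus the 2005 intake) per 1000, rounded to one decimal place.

-57.3

Parity-specific rates per 1000 for the 2018 intake: 244.848, 460.865, 304.900.
For the 2005 intake: 301.986, 433.461, 440.916.
Standard total = 1469600; weights = 0.4279, 0.2750, 0.2971.
The 2018 intake: 0.4279×244.848 + 0.2750×460.865 + 0.2971×304.900 = 322.1021 per 1000.
The 2005 intake: 0.4279×301.986 + 0.2750×433.461 + 0.2971×440.916 = 379.4213 per 1000.
Difference = 322.1021 − 379.4213 = -57.3192.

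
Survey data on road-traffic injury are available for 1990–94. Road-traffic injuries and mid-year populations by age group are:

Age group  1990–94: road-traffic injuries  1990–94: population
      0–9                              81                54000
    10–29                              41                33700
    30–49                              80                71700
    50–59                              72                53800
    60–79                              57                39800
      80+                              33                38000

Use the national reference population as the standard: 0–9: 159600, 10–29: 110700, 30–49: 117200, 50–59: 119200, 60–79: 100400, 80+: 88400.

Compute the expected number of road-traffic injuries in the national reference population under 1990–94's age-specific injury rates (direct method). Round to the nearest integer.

Age-specific rates per 100000 for 1990–94: 150.00, 121.66, 111.58, 133.83, 143.22, 86.84.
Expected road-traffic injuries = Σ (standard pop × age-specific rate ÷ 100000)
= 159600×150.00/100000 + 110700×121.66/100000 + 117200×111.58/100000 + 119200×133.83/100000 + 100400×143.22/100000 + 88400×86.84/100000
= 239.40 + 134.68 + 130.77 + 159.52 + 143.79 + 76.77 = 884.93.

885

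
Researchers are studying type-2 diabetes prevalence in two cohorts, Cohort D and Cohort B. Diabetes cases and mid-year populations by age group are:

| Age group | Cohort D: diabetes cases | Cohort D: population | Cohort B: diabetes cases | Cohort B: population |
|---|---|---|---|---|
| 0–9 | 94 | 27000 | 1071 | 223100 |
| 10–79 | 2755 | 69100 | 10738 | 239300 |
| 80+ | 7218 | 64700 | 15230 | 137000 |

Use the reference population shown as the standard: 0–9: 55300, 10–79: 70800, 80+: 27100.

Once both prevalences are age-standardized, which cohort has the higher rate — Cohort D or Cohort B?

Age-specific rates per 1000 for Cohort D: 3.481, 39.870, 111.561.
For Cohort B: 4.801, 44.873, 111.168.
Standard total = 153200; weights = 0.3610, 0.4621, 0.1769.
Cohort D: 0.3610×3.481 + 0.4621×39.870 + 0.1769×111.561 = 39.4165 per 1000.
Cohort B: 0.3610×4.801 + 0.4621×44.873 + 0.1769×111.168 = 42.1351 per 1000.
The crude rates (62.61 vs 45.11) would put Cohort D higher, but that reflects its age composition; once standardized to a common age structure, Cohort B has the higher underlying rate.

Cohort B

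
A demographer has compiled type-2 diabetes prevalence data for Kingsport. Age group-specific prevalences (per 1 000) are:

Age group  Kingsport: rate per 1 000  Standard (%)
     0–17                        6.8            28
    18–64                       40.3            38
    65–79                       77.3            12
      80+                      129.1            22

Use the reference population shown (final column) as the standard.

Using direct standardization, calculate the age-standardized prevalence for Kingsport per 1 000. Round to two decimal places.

54.90

Standard weights: 0.28, 0.38, 0.12, 0.22.
Standardized rate: 0.2800×6.8 + 0.3800×40.3 + 0.1200×77.3 + 0.2200×129.1 = 54.8960 per 1 000.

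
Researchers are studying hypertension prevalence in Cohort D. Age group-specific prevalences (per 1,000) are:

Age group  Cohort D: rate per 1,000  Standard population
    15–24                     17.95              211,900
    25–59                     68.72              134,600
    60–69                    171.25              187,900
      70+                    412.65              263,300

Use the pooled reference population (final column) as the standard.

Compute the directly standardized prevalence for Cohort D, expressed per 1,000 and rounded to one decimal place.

Standard total = 797,700; weights = 0.2656, 0.1687, 0.2356, 0.3301.
Standardized rate: 0.2656×17.95 + 0.1687×68.72 + 0.2356×171.25 + 0.3301×412.65 = 192.9070 per 1,000.

192.9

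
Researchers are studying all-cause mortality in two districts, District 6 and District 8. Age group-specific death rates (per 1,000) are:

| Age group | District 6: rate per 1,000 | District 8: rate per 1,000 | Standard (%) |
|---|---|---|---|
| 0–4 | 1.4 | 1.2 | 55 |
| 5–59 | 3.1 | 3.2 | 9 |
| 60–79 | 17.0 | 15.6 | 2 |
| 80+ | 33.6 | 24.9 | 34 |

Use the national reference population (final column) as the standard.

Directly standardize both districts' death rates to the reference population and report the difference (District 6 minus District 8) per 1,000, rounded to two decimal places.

3.09

Standard weights: 0.55, 0.09, 0.02, 0.34.
District 6: 0.5500×1.4 + 0.0900×3.1 + 0.0200×17.0 + 0.3400×33.6 = 12.8130 per 1,000.
District 8: 0.5500×1.2 + 0.0900×3.2 + 0.0200×15.6 + 0.3400×24.9 = 9.7260 per 1,000.
Difference = 12.8130 − 9.7260 = 3.0870.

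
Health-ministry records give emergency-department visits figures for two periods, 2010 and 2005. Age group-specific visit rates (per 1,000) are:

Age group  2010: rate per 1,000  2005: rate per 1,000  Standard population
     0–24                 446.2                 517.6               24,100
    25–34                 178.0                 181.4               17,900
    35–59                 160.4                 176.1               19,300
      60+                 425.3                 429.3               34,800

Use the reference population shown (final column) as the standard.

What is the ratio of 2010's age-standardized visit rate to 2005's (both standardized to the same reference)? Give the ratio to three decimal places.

0.935

Standard total = 96,100; weights = 0.2508, 0.1863, 0.2008, 0.3621.
2010: 0.2508×446.2 + 0.1863×178.0 + 0.2008×160.4 + 0.3621×425.3 = 331.2776 per 1,000.
2005: 0.2508×517.6 + 0.1863×181.4 + 0.2008×176.1 + 0.3621×429.3 = 354.4182 per 1,000.
Ratio = 331.2776 ÷ 354.4182 = 0.93471.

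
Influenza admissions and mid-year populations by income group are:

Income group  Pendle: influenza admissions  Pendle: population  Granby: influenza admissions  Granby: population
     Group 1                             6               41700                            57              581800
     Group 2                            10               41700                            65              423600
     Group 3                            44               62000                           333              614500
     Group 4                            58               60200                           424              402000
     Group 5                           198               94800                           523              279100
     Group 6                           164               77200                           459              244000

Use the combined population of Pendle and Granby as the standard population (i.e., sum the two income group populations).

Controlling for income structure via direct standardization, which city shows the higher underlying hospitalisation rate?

Income-specific rates per 100000 for Pendle: 14.39, 23.98, 70.97, 96.35, 208.86, 212.44.
For Granby: 9.80, 15.34, 54.19, 105.47, 187.39, 188.11.
Combined standard total = 2922600; weights = 0.2133, 0.1592, 0.2315, 0.1581, 0.1279, 0.1099.
Pendle: 0.2133×14.39 + 0.1592×23.98 + 0.2315×70.97 + 0.1581×96.35 + 0.1279×208.86 + 0.1099×212.44 = 88.6188 per 100000.
Granby: 0.2133×9.80 + 0.1592×15.34 + 0.2315×54.19 + 0.1581×105.47 + 0.1279×187.39 + 0.1099×188.11 = 78.4043 per 100000.

Pendle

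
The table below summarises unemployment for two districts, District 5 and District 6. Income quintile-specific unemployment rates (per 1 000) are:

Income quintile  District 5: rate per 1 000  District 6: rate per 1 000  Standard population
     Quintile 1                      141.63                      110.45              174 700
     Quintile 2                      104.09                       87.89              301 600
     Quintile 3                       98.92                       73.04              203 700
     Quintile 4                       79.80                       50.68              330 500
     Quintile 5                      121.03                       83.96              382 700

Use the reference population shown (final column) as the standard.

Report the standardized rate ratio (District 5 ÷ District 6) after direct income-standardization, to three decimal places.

Standard total = 1 393 200; weights = 0.1254, 0.2165, 0.1462, 0.2372, 0.2747.
District 5: 0.1254×141.63 + 0.2165×104.09 + 0.1462×98.92 + 0.2372×79.80 + 0.2747×121.03 = 106.9325 per 1 000.
District 6: 0.1254×110.45 + 0.2165×87.89 + 0.1462×73.04 + 0.2372×50.68 + 0.2747×83.96 = 78.6411 per 1 000.
Ratio = 106.9325 ÷ 78.6411 = 1.35975.

1.360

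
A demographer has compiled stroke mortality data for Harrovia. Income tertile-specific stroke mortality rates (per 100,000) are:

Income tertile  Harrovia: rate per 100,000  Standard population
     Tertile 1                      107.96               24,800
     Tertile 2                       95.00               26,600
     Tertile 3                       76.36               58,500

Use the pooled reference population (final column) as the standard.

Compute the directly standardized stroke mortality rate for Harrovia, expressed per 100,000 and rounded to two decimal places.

88.00

Standard total = 109,900; weights = 0.2257, 0.2420, 0.5323.
Standardized rate: 0.2257×107.96 + 0.2420×95.00 + 0.5323×76.36 = 88.0024 per 100,000.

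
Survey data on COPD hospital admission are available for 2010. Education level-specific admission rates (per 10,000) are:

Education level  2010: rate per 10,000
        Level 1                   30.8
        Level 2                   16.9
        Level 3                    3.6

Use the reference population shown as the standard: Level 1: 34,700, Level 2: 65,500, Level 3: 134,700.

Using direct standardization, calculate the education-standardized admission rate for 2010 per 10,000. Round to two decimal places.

Standard total = 234,900; weights = 0.1477, 0.2788, 0.5734.
Standardized rate: 0.1477×30.8 + 0.2788×16.9 + 0.5734×3.6 = 11.3266 per 10,000.

11.33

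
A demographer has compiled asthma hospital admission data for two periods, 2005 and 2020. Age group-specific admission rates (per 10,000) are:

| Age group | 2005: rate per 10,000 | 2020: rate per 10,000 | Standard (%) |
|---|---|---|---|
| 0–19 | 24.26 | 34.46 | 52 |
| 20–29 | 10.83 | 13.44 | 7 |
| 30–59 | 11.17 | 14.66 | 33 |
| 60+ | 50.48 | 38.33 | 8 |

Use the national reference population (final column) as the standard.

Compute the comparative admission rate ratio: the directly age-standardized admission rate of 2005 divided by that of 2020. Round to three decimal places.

0.788

Standard weights: 0.52, 0.07, 0.33, 0.08.
2005: 0.5200×24.26 + 0.0700×10.83 + 0.3300×11.17 + 0.0800×50.48 = 21.0978 per 10,000.
2020: 0.5200×34.46 + 0.0700×13.44 + 0.3300×14.66 + 0.0800×38.33 = 26.7642 per 10,000.
Ratio = 21.0978 ÷ 26.7642 = 0.78828.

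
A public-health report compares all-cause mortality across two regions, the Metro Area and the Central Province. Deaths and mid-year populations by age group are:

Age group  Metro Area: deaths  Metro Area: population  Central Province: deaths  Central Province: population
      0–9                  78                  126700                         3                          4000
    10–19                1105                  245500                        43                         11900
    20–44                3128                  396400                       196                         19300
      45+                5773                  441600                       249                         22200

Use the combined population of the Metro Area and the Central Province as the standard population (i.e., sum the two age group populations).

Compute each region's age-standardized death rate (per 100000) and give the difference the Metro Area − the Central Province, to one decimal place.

Age-specific rates per 100000 for the Metro Area: 61.56, 450.10, 789.10, 1307.29.
For the Central Province: 75.00, 361.34, 1015.54, 1121.62.
Combined standard total = 1267600; weights = 0.1031, 0.2031, 0.3279, 0.3659.
The Metro Area: 0.1031×61.56 + 0.2031×450.10 + 0.3279×789.10 + 0.3659×1307.29 = 834.8485 per 100000.
The Central Province: 0.1031×75.00 + 0.2031×361.34 + 0.3279×1015.54 + 0.3659×1121.62 = 824.5364 per 100000.
Difference = 834.8485 − 824.5364 = 10.3121.

10.3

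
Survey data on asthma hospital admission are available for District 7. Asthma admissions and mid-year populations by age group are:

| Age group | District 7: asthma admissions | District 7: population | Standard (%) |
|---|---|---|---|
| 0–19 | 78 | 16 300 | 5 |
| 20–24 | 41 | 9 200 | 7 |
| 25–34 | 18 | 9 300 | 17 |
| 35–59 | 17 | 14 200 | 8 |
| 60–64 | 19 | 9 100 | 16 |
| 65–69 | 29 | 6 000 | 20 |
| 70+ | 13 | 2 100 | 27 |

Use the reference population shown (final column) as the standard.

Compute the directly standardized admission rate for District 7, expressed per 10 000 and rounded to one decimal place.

39.5

Age-specific rates per 10 000 for District 7: 47.85, 44.57, 19.35, 11.97, 20.88, 48.33, 61.90.
Standard weights: 0.05, 0.07, 0.17, 0.08, 0.16, 0.20, 0.27.
Standardized rate: 0.0500×47.85 + 0.0700×44.57 + 0.1700×19.35 + 0.0800×11.97 + 0.1600×20.88 + 0.2000×48.33 + 0.2700×61.90 = 39.4819 per 10 000.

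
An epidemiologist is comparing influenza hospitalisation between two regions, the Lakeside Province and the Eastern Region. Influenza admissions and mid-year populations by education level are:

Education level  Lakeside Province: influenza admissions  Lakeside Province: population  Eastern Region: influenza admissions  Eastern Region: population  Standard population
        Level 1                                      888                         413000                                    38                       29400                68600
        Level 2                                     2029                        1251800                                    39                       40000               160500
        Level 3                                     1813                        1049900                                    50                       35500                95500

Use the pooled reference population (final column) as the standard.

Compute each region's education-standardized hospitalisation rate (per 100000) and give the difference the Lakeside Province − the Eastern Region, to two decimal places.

Education-specific rates per 100000 for the Lakeside Province: 215.01, 162.09, 172.68.
For the Eastern Region: 129.25, 97.50, 140.85.
Standard total = 324600; weights = 0.2113, 0.4945, 0.2942.
The Lakeside Province: 0.2113×215.01 + 0.4945×162.09 + 0.2942×172.68 = 176.3893 per 100000.
The Eastern Region: 0.2113×129.25 + 0.4945×97.50 + 0.2942×140.85 = 116.9628 per 100000.
Difference = 176.3893 − 116.9628 = 59.4265.

59.43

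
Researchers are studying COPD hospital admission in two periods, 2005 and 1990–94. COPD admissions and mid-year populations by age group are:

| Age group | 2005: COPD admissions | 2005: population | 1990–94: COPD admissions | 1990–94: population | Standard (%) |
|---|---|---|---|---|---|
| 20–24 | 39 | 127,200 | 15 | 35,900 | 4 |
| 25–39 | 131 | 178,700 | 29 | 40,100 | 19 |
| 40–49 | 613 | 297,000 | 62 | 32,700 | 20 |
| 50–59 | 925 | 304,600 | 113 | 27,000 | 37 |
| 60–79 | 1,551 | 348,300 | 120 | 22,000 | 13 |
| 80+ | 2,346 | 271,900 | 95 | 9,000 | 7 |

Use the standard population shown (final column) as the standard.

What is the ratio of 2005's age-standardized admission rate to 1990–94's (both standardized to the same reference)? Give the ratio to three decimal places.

0.813

Age-specific rates per 10,000 for 2005: 3.07, 7.33, 20.64, 30.37, 44.53, 86.28.
For 1990–94: 4.18, 7.23, 18.96, 41.85, 54.55, 105.56.
Standard weights: 0.04, 0.19, 0.20, 0.37, 0.13, 0.07.
2005: 0.0400×3.07 + 0.1900×7.33 + 0.2000×20.64 + 0.3700×30.37 + 0.1300×44.53 + 0.0700×86.28 = 28.7082 per 10,000.
1990–94: 0.0400×4.18 + 0.1900×7.23 + 0.2000×18.96 + 0.3700×41.85 + 0.1300×54.55 + 0.0700×105.56 = 35.2982 per 10,000.
Ratio = 28.7082 ÷ 35.2982 = 0.81330.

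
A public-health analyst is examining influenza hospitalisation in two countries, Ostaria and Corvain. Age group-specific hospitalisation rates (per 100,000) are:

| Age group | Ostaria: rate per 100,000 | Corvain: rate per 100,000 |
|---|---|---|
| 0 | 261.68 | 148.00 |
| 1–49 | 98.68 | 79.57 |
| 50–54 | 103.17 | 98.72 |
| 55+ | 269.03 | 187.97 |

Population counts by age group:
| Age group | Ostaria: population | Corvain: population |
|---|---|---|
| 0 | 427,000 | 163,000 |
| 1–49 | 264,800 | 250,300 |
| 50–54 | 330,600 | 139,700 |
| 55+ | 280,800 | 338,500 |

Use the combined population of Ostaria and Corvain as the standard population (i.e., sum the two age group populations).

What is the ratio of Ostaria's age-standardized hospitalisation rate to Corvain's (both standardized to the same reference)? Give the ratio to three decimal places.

1.444

Combined standard total = 2,194,700; weights = 0.2688, 0.2347, 0.2143, 0.2822.
Ostaria: 0.2688×261.68 + 0.2347×98.68 + 0.2143×103.17 + 0.2822×269.03 = 191.5307 per 100,000.
Corvain: 0.2688×148.00 + 0.2347×79.57 + 0.2143×98.72 + 0.2822×187.97 = 132.6579 per 100,000.
Ratio = 191.5307 ÷ 132.6579 = 1.44379.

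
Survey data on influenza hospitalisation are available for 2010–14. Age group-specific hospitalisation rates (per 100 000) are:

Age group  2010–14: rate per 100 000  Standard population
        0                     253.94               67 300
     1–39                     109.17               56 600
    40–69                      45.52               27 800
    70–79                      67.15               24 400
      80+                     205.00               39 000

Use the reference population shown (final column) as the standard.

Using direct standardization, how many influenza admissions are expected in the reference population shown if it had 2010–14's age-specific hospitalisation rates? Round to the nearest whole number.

Expected influenza admissions = Σ (standard pop × age-specific rate ÷ 100 000)
= 67 300×253.94/100 000 + 56 600×109.17/100 000 + 27 800×45.52/100 000 + 24 400×67.15/100 000 + 39 000×205.00/100 000
= 170.90 + 61.79 + 12.65 + 16.38 + 79.95 = 341.68.

342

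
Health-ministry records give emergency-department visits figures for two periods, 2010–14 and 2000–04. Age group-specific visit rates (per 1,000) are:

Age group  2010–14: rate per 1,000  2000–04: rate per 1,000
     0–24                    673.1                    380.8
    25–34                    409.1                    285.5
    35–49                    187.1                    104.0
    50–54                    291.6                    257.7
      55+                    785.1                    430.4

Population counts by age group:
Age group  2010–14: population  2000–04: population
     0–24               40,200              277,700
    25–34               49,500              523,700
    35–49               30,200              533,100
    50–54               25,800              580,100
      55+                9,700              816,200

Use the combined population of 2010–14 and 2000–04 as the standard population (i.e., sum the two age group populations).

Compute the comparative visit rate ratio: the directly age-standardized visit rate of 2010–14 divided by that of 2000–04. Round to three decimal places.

Combined standard total = 2,886,200; weights = 0.1101, 0.1986, 0.1952, 0.2099, 0.2862.
2010–14: 0.1101×673.1 + 0.1986×409.1 + 0.1952×187.1 + 0.2099×291.6 + 0.2862×785.1 = 477.7779 per 1,000.
2000–04: 0.1101×380.8 + 0.1986×285.5 + 0.1952×104.0 + 0.2099×257.7 + 0.2862×430.4 = 296.2012 per 1,000.
Ratio = 477.7779 ÷ 296.2012 = 1.61302.

1.613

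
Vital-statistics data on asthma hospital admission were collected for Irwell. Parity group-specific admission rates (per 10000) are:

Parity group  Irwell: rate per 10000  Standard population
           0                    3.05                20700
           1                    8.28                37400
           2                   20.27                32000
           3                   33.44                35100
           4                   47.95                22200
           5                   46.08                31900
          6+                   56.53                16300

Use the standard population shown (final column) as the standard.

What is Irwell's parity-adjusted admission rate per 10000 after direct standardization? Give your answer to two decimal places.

28.89

Standard total = 195600; weights = 0.1058, 0.1912, 0.1636, 0.1794, 0.1135, 0.1631, 0.0833.
Standardized rate: 0.1058×3.05 + 0.1912×8.28 + 0.1636×20.27 + 0.1794×33.44 + 0.1135×47.95 + 0.1631×46.08 + 0.0833×56.53 = 28.8910 per 10000.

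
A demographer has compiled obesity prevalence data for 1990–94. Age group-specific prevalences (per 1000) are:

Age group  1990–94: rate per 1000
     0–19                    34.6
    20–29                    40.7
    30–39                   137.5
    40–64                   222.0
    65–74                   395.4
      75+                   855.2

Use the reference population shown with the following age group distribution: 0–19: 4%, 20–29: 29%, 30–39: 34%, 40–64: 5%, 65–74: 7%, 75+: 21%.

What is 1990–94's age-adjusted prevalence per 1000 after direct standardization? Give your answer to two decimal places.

Standard weights: 0.04, 0.29, 0.34, 0.05, 0.07, 0.21.
Standardized rate: 0.0400×34.6 + 0.2900×40.7 + 0.3400×137.5 + 0.0500×222.0 + 0.0700×395.4 + 0.2100×855.2 = 278.3070 per 1000.

278.31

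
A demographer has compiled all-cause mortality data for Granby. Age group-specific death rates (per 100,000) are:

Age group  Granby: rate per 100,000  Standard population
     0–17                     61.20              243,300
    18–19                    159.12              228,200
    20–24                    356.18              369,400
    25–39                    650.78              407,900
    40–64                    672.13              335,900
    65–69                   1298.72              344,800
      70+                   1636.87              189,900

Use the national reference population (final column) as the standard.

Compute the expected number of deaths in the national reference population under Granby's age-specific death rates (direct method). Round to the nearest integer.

Expected deaths = Σ (standard pop × age-specific rate ÷ 100,000)
= 243,300×61.20/100,000 + 228,200×159.12/100,000 + 369,400×356.18/100,000 + 407,900×650.78/100,000 + 335,900×672.13/100,000 + 344,800×1298.72/100,000 + 189,900×1636.87/100,000
= 148.90 + 363.11 + 1315.73 + 2654.53 + 2257.68 + 4477.99 + 3108.42 = 14326.36.

14326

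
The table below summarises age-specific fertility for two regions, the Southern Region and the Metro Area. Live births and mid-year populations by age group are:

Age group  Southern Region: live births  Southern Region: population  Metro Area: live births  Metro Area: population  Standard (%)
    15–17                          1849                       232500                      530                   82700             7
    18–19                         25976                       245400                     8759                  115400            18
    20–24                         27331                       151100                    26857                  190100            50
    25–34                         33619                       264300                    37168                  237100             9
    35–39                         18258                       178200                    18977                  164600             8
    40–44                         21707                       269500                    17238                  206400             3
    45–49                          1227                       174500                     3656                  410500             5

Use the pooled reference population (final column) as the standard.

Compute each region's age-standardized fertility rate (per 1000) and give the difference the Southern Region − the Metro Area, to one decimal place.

Age-specific rates per 1000 for the Southern Region: 7.953, 105.852, 180.880, 127.200, 102.458, 80.545, 7.032.
For the Metro Area: 6.409, 75.901, 141.278, 156.761, 115.292, 83.517, 8.906.
Standard weights: 0.07, 0.18, 0.50, 0.09, 0.08, 0.03, 0.05.
The Southern Region: 0.0700×7.953 + 0.1800×105.852 + 0.5000×180.880 + 0.0900×127.200 + 0.0800×102.458 + 0.0300×80.545 + 0.0500×7.032 = 132.4627 per 1000.
The Metro Area: 0.0700×6.409 + 0.1800×75.901 + 0.5000×141.278 + 0.0900×156.761 + 0.0800×115.292 + 0.0300×83.517 + 0.0500×8.906 = 111.0326 per 1000.
Difference = 132.4627 − 111.0326 = 21.4301.

21.4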